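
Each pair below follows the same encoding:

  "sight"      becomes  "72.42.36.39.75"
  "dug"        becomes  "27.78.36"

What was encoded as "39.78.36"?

s(#19)→72 and i(#9)→42: differences scale by 3, so n = 3·pos + 15. Each letter becomes 3×(its alphabet position, a=1..z=26) + 15.
Decoding 39.78.36: 39→(39−15)÷3=8=h, 78→(78−15)÷3=21=u, 36→(36−15)÷3=7=g.

hug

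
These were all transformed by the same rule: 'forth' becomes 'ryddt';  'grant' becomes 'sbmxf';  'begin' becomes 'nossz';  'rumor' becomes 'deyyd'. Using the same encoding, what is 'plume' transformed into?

It's a Vigenère-style cipher with numeric key [12,10]: position i shifts by key[i mod 2].
For plume: p+12=b, l+10=v, u+12=g, m+10=w, e+12=q.

bvgwq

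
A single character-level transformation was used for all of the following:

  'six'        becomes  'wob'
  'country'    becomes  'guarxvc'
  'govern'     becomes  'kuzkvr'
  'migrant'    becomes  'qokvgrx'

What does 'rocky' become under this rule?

The shift depends on letter class: consonant s→w is +4, but vowel i→o is +6. Vowels shift forward by 6 and consonants shift forward by 4.
Applying it to rocky: r(cons)+4=v, o(vowel)+6=u, c(cons)+4=g, k(cons)+4=o, y(cons)+4=c.

vugoc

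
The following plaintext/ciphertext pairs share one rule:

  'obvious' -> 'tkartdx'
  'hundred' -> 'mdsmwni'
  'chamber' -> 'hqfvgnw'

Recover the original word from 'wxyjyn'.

rotate

Shifts by position in obvious: pos 0: o→t (+5), pos 1: b→k (+9), pos 2: v→a (+5), pos 3: i→r (+9) — repeating every 2. A repeating key of period 2 is used — shifts +5, +9 over and over.
Decoding wxyjyn: w−5=r, x−9=o, y−5=t, j−9=a, y−5=t, n−9=e.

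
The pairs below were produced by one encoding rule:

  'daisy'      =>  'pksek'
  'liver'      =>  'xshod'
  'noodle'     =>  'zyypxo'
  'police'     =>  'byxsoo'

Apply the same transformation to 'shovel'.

etyhox

The shift depends on letter class: consonant d→p is +12, but vowel a→k is +10. Two shifts are in play — +10 for a/e/i/o/u, +12 for every other letter.
Applying it to shovel: s(cons)+12=e, h(cons)+12=t, o(vowel)+10=y, v(cons)+12=h, e(vowel)+10=o, l(cons)+12=x.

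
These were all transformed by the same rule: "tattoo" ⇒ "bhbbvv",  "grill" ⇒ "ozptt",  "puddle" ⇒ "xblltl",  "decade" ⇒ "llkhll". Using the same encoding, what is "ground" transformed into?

Vowels shift forward by 7 and consonants shift forward by 8.
Applying it to ground: g(cons)+8=o, r(cons)+8=z, o(vowel)+7=v, u(vowel)+7=b, n(cons)+8=v, d(cons)+8=l.

ozvbvl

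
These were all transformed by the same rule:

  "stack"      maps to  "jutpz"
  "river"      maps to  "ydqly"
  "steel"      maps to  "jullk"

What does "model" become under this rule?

Treating letters as 0–25, the rule is x ↦ 11x + 19 (mod 26).
On model: m(12)→11·12+19≡21=v; o(14)→11·14+19≡17=r; d(3)→11·3+19≡0=a; e(4)→11·4+19≡11=l; l(11)→11·11+19≡10=k (all mod 26).

vralk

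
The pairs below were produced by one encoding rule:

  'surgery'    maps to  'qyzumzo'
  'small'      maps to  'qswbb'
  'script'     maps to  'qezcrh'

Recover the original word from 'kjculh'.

s(18)→q(16) and u(20)→y(24) fit y≡17x+22 (mod 26); the inverse of 17 mod 26 is 23. This is an affine cipher: with a=0,…,z=25, each position x becomes (17x+22) mod 26.
Reversing it on kjculh: k(10)→23·(10−22)≡10=k; j(9)→23·(9−22)≡13=n; c(2)→23·(2−22)≡8=i; u(20)→23·(20−22)≡6=g; l(11)→23·(11−22)≡7=h; h(7)→23·(7−22)≡19=t (all mod 26).

knight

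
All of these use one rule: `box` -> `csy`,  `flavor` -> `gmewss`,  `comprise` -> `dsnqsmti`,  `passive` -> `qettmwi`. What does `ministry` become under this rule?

The shift depends on letter class: consonant b→c is +1, but vowel o→s is +4. Two shifts are in play — +4 for a/e/i/o/u, +1 for every other letter.
For ministry: m(cons)+1=n, i(vowel)+4=m, n(cons)+1=o, i(vowel)+4=m, s(cons)+1=t, t(cons)+1=u, r(cons)+1=s, y(cons)+1=z.

nmomtusz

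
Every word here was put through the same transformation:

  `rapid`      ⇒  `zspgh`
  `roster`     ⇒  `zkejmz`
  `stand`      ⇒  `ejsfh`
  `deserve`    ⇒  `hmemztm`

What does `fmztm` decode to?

r(17)→z(25) and a(0)→s(18) fit y≡5x+18 (mod 26); the inverse of 5 mod 26 is 21. This is an affine cipher: with a=0,…,z=25, each position x becomes (5x+18) mod 26.
Decoding fmztm: f(5)→21·(5−18)≡13=n; m(12)→21·(12−18)≡4=e; z(25)→21·(25−18)≡17=r; t(19)→21·(19−18)≡21=v; m(12)→21·(12−18)≡4=e (all mod 26).

nerve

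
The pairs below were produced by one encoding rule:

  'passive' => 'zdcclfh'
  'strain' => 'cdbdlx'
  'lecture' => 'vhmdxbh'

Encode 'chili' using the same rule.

mrlvl

The shift depends on letter class: consonant p→z is +10, but vowel a→d is +3. Vowels shift forward by 3 and consonants shift forward by 10.
For chili: c(cons)+10=m, h(cons)+10=r, i(vowel)+3=l, l(cons)+10=v, i(vowel)+3=l.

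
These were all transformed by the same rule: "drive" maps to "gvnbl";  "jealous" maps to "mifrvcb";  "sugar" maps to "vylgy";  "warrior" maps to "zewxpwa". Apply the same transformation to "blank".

Each letter shifts forward by (position + 3), i.e. 3, 4, 5, … — the shift grows by one for each successive letter.
Applying it to blank: b+3=e, l+4=p, a+5=f, n+6=t, k+7=r.

epftr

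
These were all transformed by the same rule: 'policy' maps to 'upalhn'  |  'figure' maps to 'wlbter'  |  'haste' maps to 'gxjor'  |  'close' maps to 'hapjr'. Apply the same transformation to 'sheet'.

jgrro

p(15)→u(20) and o(14)→p(15) fit y≡5x+23 (mod 26); the inverse of 5 mod 26 is 21. This is an affine cipher: with a=0,…,z=25, each position x becomes (5x+23) mod 26.
For sheet: s(18)→5·18+23≡9=j; h(7)→5·7+23≡6=g; e(4)→5·4+23≡17=r; e(4)→5·4+23≡17=r; t(19)→5·19+23≡14=o (all mod 26).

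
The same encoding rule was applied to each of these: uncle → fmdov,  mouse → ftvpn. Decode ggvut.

stuff

The output letters match the input read backwards, each shifted +1: uncle reversed is elcnu. The word is reversed, then every letter is shifted forward by 1.
Reversing it on ggvut: shift back: g−1=f, g−1=f, v−1=u, u−1=t, t−1=s → ffuts; then reverse → stuff.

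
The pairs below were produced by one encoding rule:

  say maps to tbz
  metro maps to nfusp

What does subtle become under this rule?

Compare letters: s→t is +1, a→b is +1, y→z is +1 — a constant shift. Each letter is shifted forward by 1 in the alphabet (a Caesar shift of +1).
For subtle: s+1=t, u+1=v, b+1=c, t+1=u, l+1=m, e+1=f.

tvcumf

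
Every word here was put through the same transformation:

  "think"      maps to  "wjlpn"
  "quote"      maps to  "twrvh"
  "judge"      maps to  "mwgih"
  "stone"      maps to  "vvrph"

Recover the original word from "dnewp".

A repeating key of period 2 is used — shifts +3, +2 over and over.
Decoding dnewp: d−3=a, n−2=l, e−3=b, w−2=u, p−3=m.

album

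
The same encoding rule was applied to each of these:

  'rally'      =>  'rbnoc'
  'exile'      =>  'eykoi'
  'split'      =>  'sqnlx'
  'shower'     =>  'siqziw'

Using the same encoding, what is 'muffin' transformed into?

mvhims

In rally: r→r is +0, a→b is +1, l→n is +2, l→o is +3 — the shift increases by 1 each position. The shift increases by 1 at each position, starting from +0: 0, 1, 2, ….
Applying it to muffin: m+0=m, u+1=v, f+2=h, f+3=i, i+4=m, n+5=s.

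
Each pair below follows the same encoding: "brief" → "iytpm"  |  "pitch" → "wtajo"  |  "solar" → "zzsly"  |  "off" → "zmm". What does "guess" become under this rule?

nfpzz

The shift depends on letter class: consonant b→i is +7, but vowel i→t is +11. Two shifts are in play — +11 for a/e/i/o/u, +7 for every other letter.
For guess: g(cons)+7=n, u(vowel)+11=f, e(vowel)+11=p, s(cons)+7=z, s(cons)+7=z.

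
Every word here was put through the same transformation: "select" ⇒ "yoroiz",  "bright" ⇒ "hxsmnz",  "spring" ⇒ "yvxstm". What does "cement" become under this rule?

The shift depends on letter class: consonant s→y is +6, but vowel e→o is +10. Two shifts are in play — +10 for a/e/i/o/u, +6 for every other letter.
On cement: c(cons)+6=i, e(vowel)+10=o, m(cons)+6=s, e(vowel)+10=o, n(cons)+6=t, t(cons)+6=z.

iosotz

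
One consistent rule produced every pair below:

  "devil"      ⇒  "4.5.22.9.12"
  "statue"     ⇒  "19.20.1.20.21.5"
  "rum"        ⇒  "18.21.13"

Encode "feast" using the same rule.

6.5.1.19.20

d is letter #4 and maps to 4: an offset of 0. Letters become their 1-indexed alphabet positions: a=1 … z=26.
Applying it to feast: f=6→6, e=5→5, a=1→1, s=19→19, t=20→20.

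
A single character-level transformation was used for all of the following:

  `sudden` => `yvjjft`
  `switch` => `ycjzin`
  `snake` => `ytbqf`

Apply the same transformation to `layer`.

Two shifts are in play — +1 for a/e/i/o/u, +6 for every other letter.
Applying it to layer: l(cons)+6=r, a(vowel)+1=b, y(cons)+6=e, e(vowel)+1=f, r(cons)+6=x.

rbefx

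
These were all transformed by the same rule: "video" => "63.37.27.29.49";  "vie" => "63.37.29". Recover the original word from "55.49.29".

roe

v(#22)→63 and i(#9)→37: differences scale by 2, so n = 2·pos + 19. Each letter becomes 2×(its alphabet position, a=1..z=26) + 19.
Reversing it on 55.49.29: 55→(55−19)÷2=18=r, 49→(49−19)÷2=15=o, 29→(29−19)÷2=5=e.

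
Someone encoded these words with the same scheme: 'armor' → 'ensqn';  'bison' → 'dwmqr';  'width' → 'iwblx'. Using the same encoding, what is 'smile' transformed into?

Treating letters as 0–25, the rule is x ↦ 25x + 4 (mod 26).
For smile: s(18)→25·18+4≡12=m; m(12)→25·12+4≡18=s; i(8)→25·8+4≡22=w; l(11)→25·11+4≡19=t; e(4)→25·4+4≡0=a (all mod 26).

mswta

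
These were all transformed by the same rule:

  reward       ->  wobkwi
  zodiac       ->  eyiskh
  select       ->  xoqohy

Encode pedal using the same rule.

The shift depends on letter class: consonant r→w is +5, but vowel e→o is +10. Vowels shift forward by 10 and consonants shift forward by 5.
For pedal: p(cons)+5=u, e(vowel)+10=o, d(cons)+5=i, a(vowel)+10=k, l(cons)+5=q.

uoikq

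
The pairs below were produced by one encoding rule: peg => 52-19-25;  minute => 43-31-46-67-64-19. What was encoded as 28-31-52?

With a=1..z=26, the number is 3·pos + 4.
Undoing it on 28-31-52: 28→(28−4)÷3=8=h, 31→(31−4)÷3=9=i, 52→(52−4)÷3=16=p.

hip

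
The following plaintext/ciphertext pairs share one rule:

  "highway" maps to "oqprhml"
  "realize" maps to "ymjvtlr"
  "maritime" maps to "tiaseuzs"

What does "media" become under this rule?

tmmsl

In highway: h→o is +7, i→q is +8, g→p is +9, h→r is +10 — the shift increases by 1 each position. Each letter shifts forward by (position + 7), i.e. 7, 8, 9, … — the shift grows by one for each successive letter.
On media: m+7=t, e+8=m, d+9=m, i+10=s, a+11=l.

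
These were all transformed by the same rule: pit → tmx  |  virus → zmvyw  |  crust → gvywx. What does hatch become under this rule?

lexgl

Compare letters: p→t is +4, i→m is +4, t→x is +4 — a constant shift. This is a Caesar cipher with shift 4.
On hatch: h+4=l, a+4=e, t+4=x, c+4=g, h+4=l.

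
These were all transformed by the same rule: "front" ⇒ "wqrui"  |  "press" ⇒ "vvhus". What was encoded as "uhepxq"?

The output letters match the input read backwards, each shifted +3: front reversed is tnorf. The word is reversed, then every letter is shifted forward by 3.
Reversing it on uhepxq: shift back: u−3=r, h−3=e, e−3=b, p−3=m, x−3=u, q−3=n → rebmun; then reverse → number.

number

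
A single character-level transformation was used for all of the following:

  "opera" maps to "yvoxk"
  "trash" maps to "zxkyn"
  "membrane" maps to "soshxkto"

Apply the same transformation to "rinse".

xstyo

Vowels shift forward by 10 and consonants shift forward by 6.
For rinse: r(cons)+6=x, i(vowel)+10=s, n(cons)+6=t, s(cons)+6=y, e(vowel)+10=o.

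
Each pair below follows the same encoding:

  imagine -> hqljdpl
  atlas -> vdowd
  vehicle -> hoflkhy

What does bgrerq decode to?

The output letters match the input read backwards, each shifted +3: imagine reversed is enigami. The word is reversed, then every letter is shifted forward by 3.
Undoing it on bgrerq: shift back: b−3=y, g−3=d, r−3=o, e−3=b, r−3=o, q−3=n → ydobon; then reverse → nobody.

nobody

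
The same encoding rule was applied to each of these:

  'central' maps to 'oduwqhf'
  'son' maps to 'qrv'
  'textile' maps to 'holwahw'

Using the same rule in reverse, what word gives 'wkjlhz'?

The output letters match the input read backwards, each shifted +3: central reversed is lartnec. The word is reversed, then every letter is shifted forward by 3.
Undoing it on wkjlhz: shift back: w−3=t, k−3=h, j−3=g, l−3=i, h−3=e, z−3=w → thgiew; then reverse → weight.

weight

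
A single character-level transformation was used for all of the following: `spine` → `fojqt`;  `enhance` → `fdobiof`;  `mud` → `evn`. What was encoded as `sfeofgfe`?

The output letters match the input read backwards, each shifted +1: spine reversed is enips. Two steps: reverse the string, then apply a Caesar shift of +1.
Decoding sfeofgfe: shift back: s−1=r, f−1=e, e−1=d, o−1=n, f−1=e, g−1=f, f−1=e, e−1=d → rednefed; then reverse → defender.

defender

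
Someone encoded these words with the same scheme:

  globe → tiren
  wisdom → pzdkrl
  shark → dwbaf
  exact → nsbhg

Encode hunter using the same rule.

g(6)→t(19) and l(11)→i(8) fit y≡3x+1 (mod 26); the inverse of 3 mod 26 is 9. This is an affine cipher: with a=0,…,z=25, each position x becomes (3x+1) mod 26.
For hunter: h(7)→3·7+1≡22=w; u(20)→3·20+1≡9=j; n(13)→3·13+1≡14=o; t(19)→3·19+1≡6=g; e(4)→3·4+1≡13=n; r(17)→3·17+1≡0=a (all mod 26).

wjogna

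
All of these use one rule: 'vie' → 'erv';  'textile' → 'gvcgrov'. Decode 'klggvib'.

This is the alphabet-reversal cipher (Atbash): a becomes z, b becomes y, etc.
Decoding klggvib: k↔p, l↔o, g↔t, g↔t, v↔e, i↔r, b↔y.

pottery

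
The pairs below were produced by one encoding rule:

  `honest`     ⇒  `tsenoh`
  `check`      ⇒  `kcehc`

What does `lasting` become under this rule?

gnitsal

The word is simply reversed.
For lasting: reverse → gnitsal.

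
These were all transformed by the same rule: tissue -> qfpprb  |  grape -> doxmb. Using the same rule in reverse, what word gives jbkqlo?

This is a Caesar cipher with shift 23.
Decoding jbkqlo: j−23=m, b−23=e, k−23=n, q−23=t, l−23=o, o−23=r.

mentor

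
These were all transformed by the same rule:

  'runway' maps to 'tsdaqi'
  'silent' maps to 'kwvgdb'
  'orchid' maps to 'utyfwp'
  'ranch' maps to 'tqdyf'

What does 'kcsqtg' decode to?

r(17)→t(19) and u(20)→s(18) fit y≡17x+16 (mod 26); the inverse of 17 mod 26 is 23. This is an affine cipher: with a=0,…,z=25, each position x becomes (17x+16) mod 26.
Decoding kcsqtg: k(10)→23·(10−16)≡18=s; c(2)→23·(2−16)≡16=q; s(18)→23·(18−16)≡20=u; q(16)→23·(16−16)≡0=a; t(19)→23·(19−16)≡17=r; g(6)→23·(6−16)≡4=e (all mod 26).

square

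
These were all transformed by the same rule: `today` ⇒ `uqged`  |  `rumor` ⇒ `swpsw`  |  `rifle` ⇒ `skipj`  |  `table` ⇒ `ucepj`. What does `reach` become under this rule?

sgdgm

In today: t→u is +1, o→q is +2, d→g is +3, a→e is +4 — the shift increases by 1 each position. Each letter shifts forward by (position + 1), i.e. 1, 2, 3, … — the shift grows by one for each successive letter.
On reach: r+1=s, e+2=g, a+3=d, c+4=g, h+5=m.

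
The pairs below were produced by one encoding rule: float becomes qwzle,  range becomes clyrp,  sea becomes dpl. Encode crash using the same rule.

Each letter is shifted forward by 11 in the alphabet (a Caesar shift of +11).
For crash: c+11=n, r+11=c, a+11=l, s+11=d, h+11=s.

nclds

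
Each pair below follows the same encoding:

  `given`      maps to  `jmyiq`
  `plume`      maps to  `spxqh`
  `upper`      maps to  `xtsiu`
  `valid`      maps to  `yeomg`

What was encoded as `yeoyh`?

The shifts repeat in a cycle of length 2: positions 0,1,… shift by +3, +4, then the pattern repeats.
Decoding yeoyh: y−3=v, e−4=a, o−3=l, y−4=u, h−3=e.

value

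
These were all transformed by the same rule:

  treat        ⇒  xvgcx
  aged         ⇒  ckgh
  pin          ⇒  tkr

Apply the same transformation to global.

The shift depends on letter class: consonant t→x is +4, but vowel e→g is +2. The rule splits by letter class: vowels +2, consonants +4.
On global: g(cons)+4=k, l(cons)+4=p, o(vowel)+2=q, b(cons)+4=f, a(vowel)+2=c, l(cons)+4=p.

kpqfcp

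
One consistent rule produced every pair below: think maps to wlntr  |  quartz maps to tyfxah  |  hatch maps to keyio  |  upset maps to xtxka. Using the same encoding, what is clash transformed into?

In think: t→w is +3, h→l is +4, i→n is +5, n→t is +6 — the shift increases by 1 each position. The shift increases by 1 at each position, starting from +3: 3, 4, 5, ….
For clash: c+3=f, l+4=p, a+5=f, s+6=y, h+7=o.

fpfyo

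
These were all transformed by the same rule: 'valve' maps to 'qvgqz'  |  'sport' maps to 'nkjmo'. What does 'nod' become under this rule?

Compare letters: v→q is +21, a→v is +21, l→g is +21 — a constant shift. Each letter is shifted forward by 21 in the alphabet (a Caesar shift of +21).
On nod: n+21=i, o+21=j, d+21=y.

ijy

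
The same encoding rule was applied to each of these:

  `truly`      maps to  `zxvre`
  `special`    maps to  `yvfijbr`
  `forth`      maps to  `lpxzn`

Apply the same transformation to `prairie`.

The shift depends on letter class: consonant t→z is +6, but vowel u→v is +1. Two shifts are in play — +1 for a/e/i/o/u, +6 for every other letter.
Applying it to prairie: p(cons)+6=v, r(cons)+6=x, a(vowel)+1=b, i(vowel)+1=j, r(cons)+6=x, i(vowel)+1=j, e(vowel)+1=f.

vxbjxjf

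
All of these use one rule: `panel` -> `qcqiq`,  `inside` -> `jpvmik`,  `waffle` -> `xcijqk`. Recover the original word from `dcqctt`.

canyon

Letter i (0-indexed) is shifted by i+1, so successive shifts are 1, 2, 3, ….
Decoding dcqctt: d−1=c, c−2=a, q−3=n, c−4=y, t−5=o, t−6=n.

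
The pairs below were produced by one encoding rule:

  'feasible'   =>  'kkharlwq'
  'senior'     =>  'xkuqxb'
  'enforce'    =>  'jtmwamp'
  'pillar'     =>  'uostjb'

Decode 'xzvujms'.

In feasible: f→k is +5, e→k is +6, a→h is +7, s→a is +8 — the shift increases by 1 each position. Letter i (0-indexed) is shifted by i+5, so successive shifts are 5, 6, 7, ….
Undoing it on xzvujms: x−5=s, z−6=t, v−7=o, u−8=m, j−9=a, m−10=c, s−11=h.

stomach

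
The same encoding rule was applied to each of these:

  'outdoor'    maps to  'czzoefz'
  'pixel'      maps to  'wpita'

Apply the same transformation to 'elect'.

The output letters match the input read backwards, each shifted +11: outdoor reversed is roodtuo. Read the word backwards and shift each letter +11.
For elect: reverse → tcele; then shift: t+11=e, c+11=n, e+11=p, l+11=w, e+11=p.

enpwp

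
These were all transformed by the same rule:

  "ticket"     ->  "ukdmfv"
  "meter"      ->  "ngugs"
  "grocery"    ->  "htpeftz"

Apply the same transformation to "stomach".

tvpobei

Shifts by position in ticket: pos 0: t→u (+1), pos 1: i→k (+2), pos 2: c→d (+1), pos 3: k→m (+2) — repeating every 2. A repeating key of period 2 is used — shifts +1, +2 over and over.
On stomach: s+1=t, t+2=v, o+1=p, m+2=o, a+1=b, c+2=e, h+1=i.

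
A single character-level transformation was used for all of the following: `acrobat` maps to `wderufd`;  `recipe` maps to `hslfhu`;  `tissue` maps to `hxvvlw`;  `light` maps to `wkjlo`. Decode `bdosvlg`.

The output letters match the input read backwards, each shifted +3: acrobat reversed is taborca. The word is reversed, then every letter is shifted forward by 3.
Reversing it on bdosvlg: shift back: b−3=y, d−3=a, o−3=l, s−3=p, v−3=s, l−3=i, g−3=d → yalpsid; then reverse → display.

display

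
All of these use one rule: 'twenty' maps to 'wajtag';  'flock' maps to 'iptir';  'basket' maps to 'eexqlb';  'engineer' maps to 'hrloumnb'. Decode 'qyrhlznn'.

Each letter shifts forward by (position + 3), i.e. 3, 4, 5, … — the shift grows by one for each successive letter.
Decoding qyrhlznn: q−3=n, y−4=u, r−5=m, h−6=b, l−7=e, z−8=r, n−9=e, n−10=d.

numbered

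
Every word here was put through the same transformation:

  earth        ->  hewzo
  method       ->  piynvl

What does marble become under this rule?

Each letter shifts forward by (position + 3), i.e. 3, 4, 5, … — the shift grows by one for each successive letter.
On marble: m+3=p, a+4=e, r+5=w, b+6=h, l+7=s, e+8=m.

pewhsm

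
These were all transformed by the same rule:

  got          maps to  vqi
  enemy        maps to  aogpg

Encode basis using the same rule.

ukucd

The output letters match the input read backwards, each shifted +2: got reversed is tog. Two steps: reverse the string, then apply a Caesar shift of +2.
On basis: reverse → sisab; then shift: s+2=u, i+2=k, s+2=u, a+2=c, b+2=d.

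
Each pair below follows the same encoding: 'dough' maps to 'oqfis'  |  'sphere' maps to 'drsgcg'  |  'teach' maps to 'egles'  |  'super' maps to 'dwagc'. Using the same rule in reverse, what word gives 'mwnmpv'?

bucket

Shifts by position in dough: pos 0: d→o (+11), pos 1: o→q (+2), pos 2: u→f (+11), pos 3: g→i (+2) — repeating every 2. The shifts repeat in a cycle of length 2: positions 0,1,… shift by +11, +2, then the pattern repeats.
Undoing it on mwnmpv: m−11=b, w−2=u, n−11=c, m−2=k, p−11=e, v−2=t.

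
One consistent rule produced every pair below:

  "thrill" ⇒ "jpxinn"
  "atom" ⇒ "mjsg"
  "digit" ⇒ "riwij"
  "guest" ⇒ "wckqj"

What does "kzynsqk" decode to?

Treating letters as 0–25, the rule is x ↦ 19x + 12 (mod 26).
Decoding kzynsqk: k(10)→11·(10−12)≡4=e; z(25)→11·(25−12)≡13=n; y(24)→11·(24−12)≡2=c; n(13)→11·(13−12)≡11=l; s(18)→11·(18−12)≡14=o; q(16)→11·(16−12)≡18=s; k(10)→11·(10−12)≡4=e (all mod 26).

enclose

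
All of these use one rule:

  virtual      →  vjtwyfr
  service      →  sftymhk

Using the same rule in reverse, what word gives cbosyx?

The shift increases by 1 at each position, starting from +0: 0, 1, 2, ….
Reversing it on cbosyx: c−0=c, b−1=a, o−2=m, s−3=p, y−4=u, x−5=s.

campus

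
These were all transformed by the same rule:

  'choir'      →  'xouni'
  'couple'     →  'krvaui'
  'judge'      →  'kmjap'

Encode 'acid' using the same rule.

joig

The output letters match the input read backwards, each shifted +6: choir reversed is riohc. The word is reversed, then every letter is shifted forward by 6.
On acid: reverse → dica; then shift: d+6=j, i+6=o, c+6=i, a+6=g.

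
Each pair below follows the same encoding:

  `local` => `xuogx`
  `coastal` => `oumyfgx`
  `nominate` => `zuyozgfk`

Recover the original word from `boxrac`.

Shifts by position in local: pos 0: l→x (+12), pos 1: o→u (+6), pos 2: c→o (+12), pos 3: a→g (+6) — repeating every 2. A repeating key of period 2 is used — shifts +12, +6 over and over.
Decoding boxrac: b−12=p, o−6=i, x−12=l, r−6=l, a−12=o, c−6=w.

pillow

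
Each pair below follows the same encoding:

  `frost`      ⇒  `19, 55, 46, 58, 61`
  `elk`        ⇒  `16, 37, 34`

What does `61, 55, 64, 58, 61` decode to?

trust

f(#6)→19 and r(#18)→55: differences scale by 3, so n = 3·pos + 1. With a=1..z=26, the number is 3·pos + 1.
Reversing it on 61, 55, 64, 58, 61: 61→(61−1)÷3=20=t, 55→(55−1)÷3=18=r, 64→(64−1)÷3=21=u, 58→(58−1)÷3=19=s, 61→(61−1)÷3=20=t.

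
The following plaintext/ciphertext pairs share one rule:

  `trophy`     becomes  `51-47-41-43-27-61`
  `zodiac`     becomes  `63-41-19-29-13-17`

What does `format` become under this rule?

t(#20)→51 and r(#18)→47: differences scale by 2, so n = 2·pos + 11. With a=1..z=26, the number is 2·pos + 11.
On format: f=6→23, o=15→41, r=18→47, m=13→37, a=1→13, t=20→51.

23-41-47-37-13-51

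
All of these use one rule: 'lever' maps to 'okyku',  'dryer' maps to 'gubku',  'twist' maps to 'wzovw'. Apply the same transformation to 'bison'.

eovuq

Two shifts are in play — +6 for a/e/i/o/u, +3 for every other letter.
Applying it to bison: b(cons)+3=e, i(vowel)+6=o, s(cons)+3=v, o(vowel)+6=u, n(cons)+3=q.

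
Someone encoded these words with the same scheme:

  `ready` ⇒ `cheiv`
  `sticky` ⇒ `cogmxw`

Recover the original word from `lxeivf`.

breath

The word is reversed, then every letter is shifted forward by 4.
Reversing it on lxeivf: shift back: l−4=h, x−4=t, e−4=a, i−4=e, v−4=r, f−4=b → htaerb; then reverse → breath.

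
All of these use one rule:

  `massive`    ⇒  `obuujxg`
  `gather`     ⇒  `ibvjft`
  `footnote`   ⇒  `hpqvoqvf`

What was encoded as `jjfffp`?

Shifts by position in massive: pos 0: m→o (+2), pos 1: a→b (+1), pos 2: s→u (+2), pos 3: s→u (+2), pos 4: i→j (+1), pos 5: v→x (+2) — repeating every 3. A repeating key of period 3 is used — shifts +2, +1, +2 over and over.
Decoding jjfffp: j−2=h, j−1=i, f−2=d, f−2=d, f−1=e, p−2=n.

hidden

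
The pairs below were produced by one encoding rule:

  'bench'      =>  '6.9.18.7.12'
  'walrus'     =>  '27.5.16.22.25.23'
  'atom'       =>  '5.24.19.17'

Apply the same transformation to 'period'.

b is letter #2 and maps to 6: an offset of 4. Letters become their 1-based position plus 4 (so a→5, b→6, …).
On period: p=16→20, e=5→9, r=18→22, i=9→13, o=15→19, d=4→8.

20.9.22.13.19.8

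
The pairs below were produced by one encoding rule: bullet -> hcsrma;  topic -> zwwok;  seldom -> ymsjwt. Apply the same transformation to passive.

It's a Vigenère-style cipher with numeric key [6,8,7]: position i shifts by key[i mod 3].
On passive: p+6=v, a+8=i, s+7=z, s+6=y, i+8=q, v+7=c, e+6=k.

vizyqck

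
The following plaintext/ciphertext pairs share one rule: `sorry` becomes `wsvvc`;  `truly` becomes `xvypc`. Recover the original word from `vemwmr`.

raisin

This is a Caesar cipher with shift 4.
Undoing it on vemwmr: v−4=r, e−4=a, m−4=i, w−4=s, m−4=i, r−4=n.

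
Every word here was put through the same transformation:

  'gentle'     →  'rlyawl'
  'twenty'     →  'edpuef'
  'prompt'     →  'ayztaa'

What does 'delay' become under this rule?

olwhj

Shifts by position in gentle: pos 0: g→r (+11), pos 1: e→l (+7), pos 2: n→y (+11), pos 3: t→a (+7) — repeating every 2. It's a Vigenère-style cipher with numeric key [11,7]: position i shifts by key[i mod 2].
Applying it to delay: d+11=o, e+7=l, l+11=w, a+7=h, y+11=j.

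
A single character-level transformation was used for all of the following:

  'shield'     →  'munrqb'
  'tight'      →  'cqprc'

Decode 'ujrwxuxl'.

The output letters match the input read backwards, each shifted +9: shield reversed is dleihs. Two steps: reverse the string, then apply a Caesar shift of +9.
Decoding ujrwxuxl: shift back: u−9=l, j−9=a, r−9=i, w−9=n, x−9=o, u−9=l, x−9=o, l−9=c → lainoloc; then reverse → colonial.

colonial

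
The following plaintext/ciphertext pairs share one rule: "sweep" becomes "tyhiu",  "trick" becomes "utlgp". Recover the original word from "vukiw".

usher

In sweep: s→t is +1, w→y is +2, e→h is +3, e→i is +4 — the shift increases by 1 each position. Each letter shifts forward by (position + 1), i.e. 1, 2, 3, … — the shift grows by one for each successive letter.
Decoding vukiw: v−1=u, u−2=s, k−3=h, i−4=e, w−5=r.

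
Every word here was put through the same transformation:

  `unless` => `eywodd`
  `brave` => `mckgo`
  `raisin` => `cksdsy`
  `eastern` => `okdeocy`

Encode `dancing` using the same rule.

okynsyr

The shift depends on letter class: consonant n→y is +11, but vowel u→e is +10. Two shifts are in play — +10 for a/e/i/o/u, +11 for every other letter.
On dancing: d(cons)+11=o, a(vowel)+10=k, n(cons)+11=y, c(cons)+11=n, i(vowel)+10=s, n(cons)+11=y, g(cons)+11=r.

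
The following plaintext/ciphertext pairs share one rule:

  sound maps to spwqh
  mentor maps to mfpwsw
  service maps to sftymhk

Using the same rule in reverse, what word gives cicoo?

In sound: s→s is +0, o→p is +1, u→w is +2, n→q is +3 — the shift increases by 1 each position. The shift increases by 1 at each position, starting from +0: 0, 1, 2, ….
Decoding cicoo: c−0=c, i−1=h, c−2=a, o−3=l, o−4=k.

chalk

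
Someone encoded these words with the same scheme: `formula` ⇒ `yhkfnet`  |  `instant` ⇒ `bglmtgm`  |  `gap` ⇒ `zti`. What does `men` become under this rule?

fxg

Compare letters: f→y is +19, o→h is +19, r→k is +19 — a constant shift. Each letter is shifted forward by 19 in the alphabet (a Caesar shift of +19).
For men: m+19=f, e+19=x, n+19=g.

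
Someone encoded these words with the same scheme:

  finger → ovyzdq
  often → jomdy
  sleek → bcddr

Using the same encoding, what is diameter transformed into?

svlndmdq

Treating letters as 0–25, the rule is x ↦ 11x + 11 (mod 26).
Applying it to diameter: d(3)→11·3+11≡18=s; i(8)→11·8+11≡21=v; a(0)→11·0+11≡11=l; m(12)→11·12+11≡13=n; e(4)→11·4+11≡3=d; t(19)→11·19+11≡12=m; e(4)→11·4+11≡3=d; r(17)→11·17+11≡16=q (all mod 26).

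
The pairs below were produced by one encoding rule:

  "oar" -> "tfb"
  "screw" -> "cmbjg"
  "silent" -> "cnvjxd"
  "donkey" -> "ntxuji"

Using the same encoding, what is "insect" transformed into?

nxcjmd

Two shifts are in play — +5 for a/e/i/o/u, +10 for every other letter.
On insect: i(vowel)+5=n, n(cons)+10=x, s(cons)+10=c, e(vowel)+5=j, c(cons)+10=m, t(cons)+10=d.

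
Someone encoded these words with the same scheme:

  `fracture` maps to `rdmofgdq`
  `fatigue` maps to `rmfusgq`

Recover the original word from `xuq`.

Compare letters: f→r is +12, r→d is +12, a→m is +12 — a constant shift. Each letter is shifted forward by 12 in the alphabet (a Caesar shift of +12).
Undoing it on xuq: x−12=l, u−12=i, q−12=e.

lie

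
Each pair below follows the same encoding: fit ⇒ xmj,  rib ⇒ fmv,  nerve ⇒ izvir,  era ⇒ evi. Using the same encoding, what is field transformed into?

The output letters match the input read backwards, each shifted +4: fit reversed is tif. Read the word backwards and shift each letter +4.
Applying it to field: reverse → dleif; then shift: d+4=h, l+4=p, e+4=i, i+4=m, f+4=j.

hpimj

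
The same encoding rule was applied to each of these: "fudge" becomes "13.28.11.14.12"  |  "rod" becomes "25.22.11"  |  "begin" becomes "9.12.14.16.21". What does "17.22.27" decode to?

jot

f is letter #6 and maps to 13: an offset of 7. The number is (letter's place in the alphabet, a=1) + 7.
Reversing it on 17.22.27: 17→(17−7)÷1=10=j, 22→(22−7)÷1=15=o, 27→(27−7)÷1=20=t.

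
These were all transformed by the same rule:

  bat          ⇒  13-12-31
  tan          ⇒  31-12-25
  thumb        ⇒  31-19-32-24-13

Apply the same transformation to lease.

Each letter is replaced by its alphabet position (a=1..z=26) + 11.
On lease: l=12→23, e=5→16, a=1→12, s=19→30, e=5→16.

23-16-12-30-16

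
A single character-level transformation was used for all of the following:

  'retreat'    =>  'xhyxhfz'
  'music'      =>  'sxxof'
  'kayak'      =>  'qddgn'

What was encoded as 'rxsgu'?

Shifts by position in retreat: pos 0: r→x (+6), pos 1: e→h (+3), pos 2: t→y (+5), pos 3: r→x (+6), pos 4: e→h (+3), pos 5: a→f (+5) — repeating every 3. It's a Vigenère-style cipher with numeric key [6,3,5]: position i shifts by key[i mod 3].
Decoding rxsgu: r−6=l, x−3=u, s−5=n, g−6=a, u−3=r.

lunar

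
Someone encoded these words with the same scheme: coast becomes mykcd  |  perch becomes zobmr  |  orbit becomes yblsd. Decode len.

bud

Compare letters: c→m is +10, o→y is +10, a→k is +10 — a constant shift. Every letter moves 10 places later in the alphabet, wrapping around z→a.
Reversing it on len: l−10=b, e−10=u, n−10=d.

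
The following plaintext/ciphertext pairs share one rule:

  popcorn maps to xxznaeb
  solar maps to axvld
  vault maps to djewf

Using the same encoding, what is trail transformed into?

baktx

In popcorn: p→x is +8, o→x is +9, p→z is +10, c→n is +11 — the shift increases by 1 each position. Letter i (0-indexed) is shifted by i+8, so successive shifts are 8, 9, 10, ….
For trail: t+8=b, r+9=a, a+10=k, i+11=t, l+12=x.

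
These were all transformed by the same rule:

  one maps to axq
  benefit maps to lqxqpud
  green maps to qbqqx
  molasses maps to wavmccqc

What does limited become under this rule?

vuwudqn

The shift depends on letter class: consonant n→x is +10, but vowel o→a is +12. Vowels shift forward by 12 and consonants shift forward by 10.
On limited: l(cons)+10=v, i(vowel)+12=u, m(cons)+10=w, i(vowel)+12=u, t(cons)+10=d, e(vowel)+12=q, d(cons)+10=n.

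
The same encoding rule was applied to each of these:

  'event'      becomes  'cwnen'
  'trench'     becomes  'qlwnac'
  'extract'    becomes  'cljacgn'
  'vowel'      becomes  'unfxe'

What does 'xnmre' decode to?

Two steps: reverse the string, then apply a Caesar shift of +9.
Undoing it on xnmre: shift back: x−9=o, n−9=e, m−9=d, r−9=i, e−9=v → oediv; then reverse → video.

video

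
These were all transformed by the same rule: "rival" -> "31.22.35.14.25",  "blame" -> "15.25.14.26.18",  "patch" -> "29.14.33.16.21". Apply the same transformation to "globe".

r is letter #18 and maps to 31: an offset of 13. Letters become their 1-based position plus 13 (so a→14, b→15, …).
Applying it to globe: g=7→20, l=12→25, o=15→28, b=2→15, e=5→18.

20.25.28.15.18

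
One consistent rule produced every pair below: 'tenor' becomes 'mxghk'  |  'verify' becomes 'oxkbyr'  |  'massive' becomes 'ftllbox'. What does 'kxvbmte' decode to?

This is a Caesar cipher with shift 19.
Undoing it on kxvbmte: k−19=r, x−19=e, v−19=c, b−19=i, m−19=t, t−19=a, e−19=l.

recital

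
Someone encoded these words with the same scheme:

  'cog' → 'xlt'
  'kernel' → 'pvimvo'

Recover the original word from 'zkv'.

Each pair mirrors across the alphabet (c↔x, o↔l, g↔t): positions sum to 25. This is the alphabet-reversal cipher (Atbash): a becomes z, b becomes y, etc.
Reversing it on zkv: z↔a, k↔p, v↔e.

ape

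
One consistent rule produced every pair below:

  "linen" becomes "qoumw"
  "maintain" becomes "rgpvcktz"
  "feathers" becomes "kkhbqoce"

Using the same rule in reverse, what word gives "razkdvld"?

muscular

In linen: l→q is +5, i→o is +6, n→u is +7, e→m is +8 — the shift increases by 1 each position. Each letter shifts forward by (position + 5), i.e. 5, 6, 7, … — the shift grows by one for each successive letter.
Decoding razkdvld: r−5=m, a−6=u, z−7=s, k−8=c, d−9=u, v−10=l, l−11=a, d−12=r.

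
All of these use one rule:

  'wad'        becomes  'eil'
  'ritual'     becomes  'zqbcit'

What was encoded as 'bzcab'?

trust

Compare letters: w→e is +8, a→i is +8, d→l is +8 — a constant shift. Each letter is shifted forward by 8 in the alphabet (a Caesar shift of +8).
Undoing it on bzcab: b−8=t, z−8=r, c−8=u, a−8=s, b−8=t.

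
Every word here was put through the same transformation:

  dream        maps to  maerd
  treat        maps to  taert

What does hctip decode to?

pitch

The output letters match the input read backwards: dream reversed is maerd. The word is simply reversed.
Reversing it on hctip: then reverse → pitch.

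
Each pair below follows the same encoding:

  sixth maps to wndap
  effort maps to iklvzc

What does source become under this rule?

wtaykn

The shift increases by 1 at each position, starting from +4: 4, 5, 6, ….
For source: s+4=w, o+5=t, u+6=a, r+7=y, c+8=k, e+9=n.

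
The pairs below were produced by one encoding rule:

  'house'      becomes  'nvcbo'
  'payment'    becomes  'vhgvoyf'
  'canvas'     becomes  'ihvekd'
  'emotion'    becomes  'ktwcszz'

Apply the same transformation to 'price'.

Each letter shifts forward by (position + 6), i.e. 6, 7, 8, … — the shift grows by one for each successive letter.
For price: p+6=v, r+7=y, i+8=q, c+9=l, e+10=o.

vyqlo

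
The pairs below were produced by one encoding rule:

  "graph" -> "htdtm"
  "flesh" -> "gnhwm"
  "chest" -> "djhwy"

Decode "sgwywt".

In graph: g→h is +1, r→t is +2, a→d is +3, p→t is +4 — the shift increases by 1 each position. The shift increases by 1 at each position, starting from +1: 1, 2, 3, ….
Undoing it on sgwywt: s−1=r, g−2=e, w−3=t, y−4=u, w−5=r, t−6=n.

return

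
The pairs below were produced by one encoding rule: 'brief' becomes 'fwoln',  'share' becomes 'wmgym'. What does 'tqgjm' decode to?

place

In brief: b→f is +4, r→w is +5, i→o is +6, e→l is +7 — the shift increases by 1 each position. The shift increases by 1 at each position, starting from +4: 4, 5, 6, ….
Decoding tqgjm: t−4=p, q−5=l, g−6=a, j−7=c, m−8=e.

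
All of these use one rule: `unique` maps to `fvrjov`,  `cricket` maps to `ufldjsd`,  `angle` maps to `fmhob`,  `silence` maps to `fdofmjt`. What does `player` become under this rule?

The word is reversed, then every letter is shifted forward by 1.
On player: reverse → reyalp; then shift: r+1=s, e+1=f, y+1=z, a+1=b, l+1=m, p+1=q.

sfzbmq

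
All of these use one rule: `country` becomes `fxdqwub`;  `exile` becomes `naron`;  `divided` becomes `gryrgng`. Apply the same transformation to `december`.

The shift depends on letter class: consonant c→f is +3, but vowel o→x is +9. Vowels shift forward by 9 and consonants shift forward by 3.
On december: d(cons)+3=g, e(vowel)+9=n, c(cons)+3=f, e(vowel)+9=n, m(cons)+3=p, b(cons)+3=e, e(vowel)+9=n, r(cons)+3=u.

gnfnpenu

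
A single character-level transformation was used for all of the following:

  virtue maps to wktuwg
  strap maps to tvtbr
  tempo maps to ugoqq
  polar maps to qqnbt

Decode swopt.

It's a Vigenère-style cipher with numeric key [1,2,2]: position i shifts by key[i mod 3].
Decoding swopt: s−1=r, w−2=u, o−2=m, p−1=o, t−2=r.

rumor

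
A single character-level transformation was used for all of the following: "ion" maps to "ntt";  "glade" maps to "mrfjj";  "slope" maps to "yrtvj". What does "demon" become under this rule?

Vowels shift forward by 5 and consonants shift forward by 6.
On demon: d(cons)+6=j, e(vowel)+5=j, m(cons)+6=s, o(vowel)+5=t, n(cons)+6=t.

jjstt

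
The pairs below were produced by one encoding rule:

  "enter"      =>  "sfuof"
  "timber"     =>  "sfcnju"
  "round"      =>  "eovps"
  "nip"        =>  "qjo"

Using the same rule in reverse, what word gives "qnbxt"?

The output letters match the input read backwards, each shifted +1: enter reversed is retne. The word is reversed, then every letter is shifted forward by 1.
Decoding qnbxt: shift back: q−1=p, n−1=m, b−1=a, x−1=w, t−1=s → pmaws; then reverse → swamp.

swamp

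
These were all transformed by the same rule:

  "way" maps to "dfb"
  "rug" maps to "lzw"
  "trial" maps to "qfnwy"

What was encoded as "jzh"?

The output letters match the input read backwards, each shifted +5: way reversed is yaw. Two steps: reverse the string, then apply a Caesar shift of +5.
Undoing it on jzh: shift back: j−5=e, z−5=u, h−5=c → euc; then reverse → cue.

cue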